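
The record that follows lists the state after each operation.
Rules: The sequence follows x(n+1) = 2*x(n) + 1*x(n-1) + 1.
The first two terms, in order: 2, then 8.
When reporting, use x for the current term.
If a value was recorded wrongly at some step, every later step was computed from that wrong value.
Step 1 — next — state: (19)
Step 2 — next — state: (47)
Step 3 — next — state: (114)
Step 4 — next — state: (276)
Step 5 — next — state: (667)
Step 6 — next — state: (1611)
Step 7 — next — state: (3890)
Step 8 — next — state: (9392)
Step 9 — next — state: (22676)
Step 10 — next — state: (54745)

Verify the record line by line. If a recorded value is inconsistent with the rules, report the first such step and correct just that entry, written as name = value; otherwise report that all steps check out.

Recomputing the run from the initial state:
step 1: x = 19
step 2: x = 47
step 3: x = 114
step 4: x = 276
step 5: x = 667
step 6: x = 1611
step 7: x = 3890
step 8: x = 9392
step 9: x = 22675
step 10: x = 54743
The first disagreement with the record is at step 9, where the value should be x = 22675.

step 9, x = 22675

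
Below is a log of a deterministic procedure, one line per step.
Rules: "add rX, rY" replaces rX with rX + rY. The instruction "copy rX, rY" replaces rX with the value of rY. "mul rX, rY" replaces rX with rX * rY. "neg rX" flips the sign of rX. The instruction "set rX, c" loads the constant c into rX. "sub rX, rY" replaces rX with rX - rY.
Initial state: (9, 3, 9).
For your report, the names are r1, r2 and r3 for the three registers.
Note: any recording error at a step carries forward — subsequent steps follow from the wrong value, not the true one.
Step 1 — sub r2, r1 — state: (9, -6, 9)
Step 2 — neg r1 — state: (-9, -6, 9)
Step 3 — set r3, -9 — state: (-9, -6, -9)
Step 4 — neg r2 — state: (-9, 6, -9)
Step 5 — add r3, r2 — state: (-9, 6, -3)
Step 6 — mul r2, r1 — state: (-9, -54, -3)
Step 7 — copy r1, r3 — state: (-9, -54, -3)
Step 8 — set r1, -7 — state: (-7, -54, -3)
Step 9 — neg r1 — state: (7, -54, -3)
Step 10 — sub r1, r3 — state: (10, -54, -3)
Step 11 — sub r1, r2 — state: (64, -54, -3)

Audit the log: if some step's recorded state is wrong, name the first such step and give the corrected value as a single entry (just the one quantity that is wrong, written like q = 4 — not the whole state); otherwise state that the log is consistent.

step 7, r1 = -3

Step 1: r2 = 3 - 9 = -6 — matches.
Step 2: r1 = -(9) = -9 — consistent with the log.
Step 3: r3 = -9 — matches.
Step 4: r2 = -(-6) = 6 — confirmed correct.
Step 5: r3 = -9 + 6 = -3 — matches.
Step 6: r2 = 6 * -9 = -54 — no discrepancy.
Step 7: r1 = -3 — not what was recorded.
So the first discrepancy is step 7, where the right value is r1 = -3.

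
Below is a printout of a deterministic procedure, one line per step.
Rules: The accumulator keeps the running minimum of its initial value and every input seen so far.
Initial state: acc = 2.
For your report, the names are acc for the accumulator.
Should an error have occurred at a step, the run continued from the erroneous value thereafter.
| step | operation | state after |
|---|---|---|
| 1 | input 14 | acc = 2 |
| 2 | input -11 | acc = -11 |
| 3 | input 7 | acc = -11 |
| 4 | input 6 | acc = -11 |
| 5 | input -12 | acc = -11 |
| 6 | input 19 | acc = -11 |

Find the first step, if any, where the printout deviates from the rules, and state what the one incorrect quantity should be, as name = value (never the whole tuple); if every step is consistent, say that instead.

1. acc = min(2, 14) = 2 (confirmed correct)
2. acc = min(2, -11) = -11 (consistent with the printout)
3. acc = min(-11, 7) = -11 (checks out)
4. acc = min(-11, 6) = -11 (consistent with the printout)
5. acc = min(-11, -12) = -12 (not what was recorded)
First incorrect step: 5; the correct value is acc = -12.

step 5, acc = -12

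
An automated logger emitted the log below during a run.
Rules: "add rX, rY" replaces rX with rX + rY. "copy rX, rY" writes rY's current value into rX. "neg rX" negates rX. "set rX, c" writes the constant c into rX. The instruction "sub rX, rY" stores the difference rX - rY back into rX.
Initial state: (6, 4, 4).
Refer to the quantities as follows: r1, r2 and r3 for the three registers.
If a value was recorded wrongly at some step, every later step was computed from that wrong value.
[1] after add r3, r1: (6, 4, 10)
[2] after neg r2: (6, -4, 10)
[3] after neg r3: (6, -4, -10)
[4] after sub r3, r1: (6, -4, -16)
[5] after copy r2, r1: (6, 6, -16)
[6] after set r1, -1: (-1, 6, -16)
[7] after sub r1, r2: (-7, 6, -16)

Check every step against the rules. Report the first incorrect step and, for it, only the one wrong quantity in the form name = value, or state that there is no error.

no error

Recomputing the run from the initial state:
step 1: r1 = 6, r2 = 4, r3 = 10
step 2: r1 = 6, r2 = -4, r3 = 10
step 3: r1 = 6, r2 = -4, r3 = -10
step 4: r1 = 6, r2 = -4, r3 = -16
step 5: r1 = 6, r2 = 6, r3 = -16
step 6: r1 = -1, r2 = 6, r3 = -16
step 7: r1 = -7, r2 = 6, r3 = -16
This matches the log at every step.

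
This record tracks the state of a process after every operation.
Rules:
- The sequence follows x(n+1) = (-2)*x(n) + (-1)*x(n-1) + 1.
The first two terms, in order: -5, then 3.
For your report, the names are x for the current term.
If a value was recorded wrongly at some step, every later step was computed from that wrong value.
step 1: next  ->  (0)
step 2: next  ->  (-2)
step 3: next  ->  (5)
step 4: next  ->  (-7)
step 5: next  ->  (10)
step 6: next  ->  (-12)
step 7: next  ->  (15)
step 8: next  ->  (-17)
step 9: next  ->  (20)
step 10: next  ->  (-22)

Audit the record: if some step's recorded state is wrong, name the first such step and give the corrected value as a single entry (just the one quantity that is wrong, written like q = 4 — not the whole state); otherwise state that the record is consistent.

no error

1. x = -2*(3) + (-1)*(-5) + (1) = 0 (matches)
2. x = -2*(0) + (-1)*(3) + (1) = -2 (agrees with the record)
3. x = -2*(-2) + (-1)*(0) + (1) = 5 (in agreement)
4. x = -2*(5) + (-1)*(-2) + (1) = -7 (checks out)
5. x = -2*(-7) + (-1)*(5) + (1) = 10 (no discrepancy)
6. x = -2*(10) + (-1)*(-7) + (1) = -12 (exactly as logged)
7. x = -2*(-12) + (-1)*(10) + (1) = 15 (same as recorded)
8. x = -2*(15) + (-1)*(-12) + (1) = -17 (confirmed correct)
9. x = -2*(-17) + (-1)*(15) + (1) = 20 (agrees with the record)
10. x = -2*(20) + (-1)*(-17) + (1) = -22 (same as recorded)
Each recorded entry agrees with the recomputation.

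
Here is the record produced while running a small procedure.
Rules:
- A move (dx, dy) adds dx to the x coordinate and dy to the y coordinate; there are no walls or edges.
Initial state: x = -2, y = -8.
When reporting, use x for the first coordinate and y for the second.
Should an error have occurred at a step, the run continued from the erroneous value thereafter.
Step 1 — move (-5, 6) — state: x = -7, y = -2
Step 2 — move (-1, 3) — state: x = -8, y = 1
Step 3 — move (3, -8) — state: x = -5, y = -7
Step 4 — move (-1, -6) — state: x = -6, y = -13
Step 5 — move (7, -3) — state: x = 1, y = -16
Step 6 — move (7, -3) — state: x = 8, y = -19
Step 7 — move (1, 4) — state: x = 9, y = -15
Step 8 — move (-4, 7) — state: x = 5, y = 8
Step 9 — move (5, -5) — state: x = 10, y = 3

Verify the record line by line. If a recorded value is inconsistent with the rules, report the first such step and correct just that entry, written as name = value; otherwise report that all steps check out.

step 8, y = -8

1. x = -2 + (-5) = -7, y = -8 + (6) = -2 (agrees with the record)
2. x = -7 + (-1) = -8, y = -2 + (3) = 1 (no discrepancy)
3. x = -8 + (3) = -5, y = 1 + (-8) = -7 (matches)
4. x = -5 + (-1) = -6, y = -7 + (-6) = -13 (confirmed correct)
5. x = -6 + (7) = 1, y = -13 + (-3) = -16 (agrees with the record)
6. x = 1 + (7) = 8, y = -16 + (-3) = -19 (verified)
7. x = 8 + (1) = 9, y = -19 + (4) = -15 (no discrepancy)
8. x = 9 + (-4) = 5, y = -15 + (7) = -8 (this is not what the record shows)
That makes step 8 the first incorrect line — y = -8 is what it should show.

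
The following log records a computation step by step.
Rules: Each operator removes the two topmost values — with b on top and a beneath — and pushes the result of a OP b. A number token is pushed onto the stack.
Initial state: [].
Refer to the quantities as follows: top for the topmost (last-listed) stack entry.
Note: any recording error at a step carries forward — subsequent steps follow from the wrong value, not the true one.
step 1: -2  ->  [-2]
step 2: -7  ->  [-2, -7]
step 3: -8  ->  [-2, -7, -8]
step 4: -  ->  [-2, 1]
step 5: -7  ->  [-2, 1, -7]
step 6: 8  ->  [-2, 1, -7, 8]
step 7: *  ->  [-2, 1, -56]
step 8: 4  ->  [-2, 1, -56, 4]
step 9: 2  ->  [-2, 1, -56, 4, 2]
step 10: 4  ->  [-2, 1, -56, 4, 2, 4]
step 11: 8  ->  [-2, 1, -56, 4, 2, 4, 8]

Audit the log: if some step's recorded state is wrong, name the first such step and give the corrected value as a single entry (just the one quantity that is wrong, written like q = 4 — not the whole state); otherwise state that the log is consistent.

Step 1: push -2: top = -2 — consistent with the log.
Step 2: push -7: top = -7 — verified.
Step 3: push -8: top = -8 — agrees with the log.
Step 4: -7 - -8 = 1 — checks out.
Step 5: push -7: top = -7 — verified.
Step 6: push 8: top = 8 — no discrepancy.
Step 7: -7 * 8 = -56 — in agreement.
Step 8: push 4: top = 4 — agrees with the log.
Step 9: push 2: top = 2 — in agreement.
Step 10: push 4: top = 4 — agrees with the log.
Step 11: push 8: top = 8 — consistent with the log.
The recomputation confirms every line.

no error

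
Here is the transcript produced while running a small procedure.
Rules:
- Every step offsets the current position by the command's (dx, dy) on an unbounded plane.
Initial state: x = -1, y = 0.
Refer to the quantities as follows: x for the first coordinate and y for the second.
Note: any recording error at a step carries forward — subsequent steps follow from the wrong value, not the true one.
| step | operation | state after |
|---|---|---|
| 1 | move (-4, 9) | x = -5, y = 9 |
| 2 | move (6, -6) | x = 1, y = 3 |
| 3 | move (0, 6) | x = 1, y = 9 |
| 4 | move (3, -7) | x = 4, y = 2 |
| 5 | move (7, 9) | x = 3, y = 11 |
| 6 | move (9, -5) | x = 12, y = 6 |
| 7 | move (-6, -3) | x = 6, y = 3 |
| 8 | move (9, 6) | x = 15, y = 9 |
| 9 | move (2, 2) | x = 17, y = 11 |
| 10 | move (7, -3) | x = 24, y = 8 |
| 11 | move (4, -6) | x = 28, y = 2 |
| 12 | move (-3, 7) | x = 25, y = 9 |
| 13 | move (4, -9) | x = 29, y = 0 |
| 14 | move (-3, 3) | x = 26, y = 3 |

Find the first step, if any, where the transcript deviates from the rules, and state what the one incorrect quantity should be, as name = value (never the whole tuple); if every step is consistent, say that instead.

Recomputing the run from the initial state:
step 1: x = -5, y = 9
step 2: x = 1, y = 3
step 3: x = 1, y = 9
step 4: x = 4, y = 2
step 5: x = 11, y = 11
step 6: x = 20, y = 6
step 7: x = 14, y = 3
step 8: x = 23, y = 9
step 9: x = 25, y = 11
step 10: x = 32, y = 8
step 11: x = 36, y = 2
step 12: x = 33, y = 9
step 13: x = 37, y = 0
step 14: x = 34, y = 3
The first disagreement with the transcript is at step 5, where the value should be x = 11.

step 5, x = 11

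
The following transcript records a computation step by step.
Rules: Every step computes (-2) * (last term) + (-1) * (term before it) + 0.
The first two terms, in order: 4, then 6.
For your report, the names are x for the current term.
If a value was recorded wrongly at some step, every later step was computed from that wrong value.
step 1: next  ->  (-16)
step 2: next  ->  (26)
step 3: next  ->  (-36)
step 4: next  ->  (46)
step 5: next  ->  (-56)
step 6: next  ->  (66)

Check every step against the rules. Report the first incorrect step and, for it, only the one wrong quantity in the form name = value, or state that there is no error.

no error

Recomputing the run from the initial state:
step 1: x = -16
step 2: x = 26
step 3: x = -36
step 4: x = 46
step 5: x = -56
step 6: x = 66
This matches the transcript at every step.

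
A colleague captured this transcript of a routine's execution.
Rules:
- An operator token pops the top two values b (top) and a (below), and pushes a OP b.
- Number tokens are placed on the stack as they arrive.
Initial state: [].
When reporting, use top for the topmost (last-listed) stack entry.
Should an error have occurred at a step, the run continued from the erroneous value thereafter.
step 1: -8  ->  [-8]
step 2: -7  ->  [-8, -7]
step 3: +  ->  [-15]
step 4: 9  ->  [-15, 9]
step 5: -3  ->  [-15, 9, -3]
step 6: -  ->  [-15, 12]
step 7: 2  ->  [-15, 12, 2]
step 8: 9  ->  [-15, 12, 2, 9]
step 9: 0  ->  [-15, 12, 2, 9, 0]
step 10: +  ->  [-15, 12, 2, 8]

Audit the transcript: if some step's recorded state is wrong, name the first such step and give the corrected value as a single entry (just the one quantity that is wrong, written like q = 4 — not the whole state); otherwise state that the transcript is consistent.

step 10, top = 9

Recomputing the run from the initial state:
step 1: [-8]
step 2: [-8, -7]
step 3: [-15]
step 4: [-15, 9]
step 5: [-15, 9, -3]
step 6: [-15, 12]
step 7: [-15, 12, 2]
step 8: [-15, 12, 2, 9]
step 9: [-15, 12, 2, 9, 0]
step 10: [-15, 12, 2, 9]
The first disagreement with the transcript is at step 10, where the value should be top = 9.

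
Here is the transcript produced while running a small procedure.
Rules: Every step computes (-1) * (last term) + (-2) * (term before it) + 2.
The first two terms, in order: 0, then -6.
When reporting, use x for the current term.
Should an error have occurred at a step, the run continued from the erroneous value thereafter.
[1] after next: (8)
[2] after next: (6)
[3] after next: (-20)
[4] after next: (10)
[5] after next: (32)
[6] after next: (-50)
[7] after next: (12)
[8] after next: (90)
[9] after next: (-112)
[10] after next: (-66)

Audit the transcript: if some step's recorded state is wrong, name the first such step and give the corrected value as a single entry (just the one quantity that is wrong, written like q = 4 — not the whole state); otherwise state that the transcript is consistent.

step 1: x = -1*(-6) + (-2)*(0) + (2) = 8 -> no discrepancy
step 2: x = -1*(8) + (-2)*(-6) + (2) = 6 -> consistent with the transcript
step 3: x = -1*(6) + (-2)*(8) + (2) = -20 -> checks out
step 4: x = -1*(-20) + (-2)*(6) + (2) = 10 -> same as recorded
step 5: x = -1*(10) + (-2)*(-20) + (2) = 32 -> exactly as logged
step 6: x = -1*(32) + (-2)*(10) + (2) = -50 -> same as recorded
step 7: x = -1*(-50) + (-2)*(32) + (2) = -12 -> the transcript has a different value
That makes step 7 the first incorrect line — x = -12 is what it should show.

step 7, x = -12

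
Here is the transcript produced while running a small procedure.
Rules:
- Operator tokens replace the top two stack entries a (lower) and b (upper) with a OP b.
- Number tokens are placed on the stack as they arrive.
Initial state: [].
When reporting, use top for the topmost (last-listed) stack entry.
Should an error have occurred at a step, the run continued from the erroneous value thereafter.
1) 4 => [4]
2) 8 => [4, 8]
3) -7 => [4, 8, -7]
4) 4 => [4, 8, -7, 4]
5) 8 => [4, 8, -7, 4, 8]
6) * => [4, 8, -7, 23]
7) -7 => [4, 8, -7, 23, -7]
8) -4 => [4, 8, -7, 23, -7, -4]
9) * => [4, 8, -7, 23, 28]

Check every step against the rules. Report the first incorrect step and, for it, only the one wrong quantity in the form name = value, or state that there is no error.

step 6, top = 32

Recomputing the run from the initial state:
step 1: [4]
step 2: [4, 8]
step 3: [4, 8, -7]
step 4: [4, 8, -7, 4]
step 5: [4, 8, -7, 4, 8]
step 6: [4, 8, -7, 32]
step 7: [4, 8, -7, 32, -7]
step 8: [4, 8, -7, 32, -7, -4]
step 9: [4, 8, -7, 32, 28]
The first disagreement with the transcript is at step 6, where the value should be top = 32.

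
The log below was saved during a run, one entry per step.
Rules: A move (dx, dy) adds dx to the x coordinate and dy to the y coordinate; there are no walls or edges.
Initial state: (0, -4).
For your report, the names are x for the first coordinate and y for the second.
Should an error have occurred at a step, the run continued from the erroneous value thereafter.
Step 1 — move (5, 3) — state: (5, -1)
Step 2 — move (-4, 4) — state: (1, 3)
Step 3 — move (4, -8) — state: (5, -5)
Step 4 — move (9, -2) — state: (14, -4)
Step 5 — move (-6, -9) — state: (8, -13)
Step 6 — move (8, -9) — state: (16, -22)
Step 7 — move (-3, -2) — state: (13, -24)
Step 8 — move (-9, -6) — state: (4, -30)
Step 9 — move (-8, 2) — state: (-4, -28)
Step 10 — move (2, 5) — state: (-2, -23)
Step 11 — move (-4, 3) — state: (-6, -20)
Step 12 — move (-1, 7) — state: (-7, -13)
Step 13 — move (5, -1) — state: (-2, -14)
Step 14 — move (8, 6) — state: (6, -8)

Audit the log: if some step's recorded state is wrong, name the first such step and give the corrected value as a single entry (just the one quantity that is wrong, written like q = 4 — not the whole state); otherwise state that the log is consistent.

step 1: x = 0 + (5) = 5, y = -4 + (3) = -1 -> agrees with the log
step 2: x = 5 + (-4) = 1, y = -1 + (4) = 3 -> same as recorded
step 3: x = 1 + (4) = 5, y = 3 + (-8) = -5 -> no discrepancy
step 4: x = 5 + (9) = 14, y = -5 + (-2) = -7 -> first mismatch against the log
That makes step 4 the first incorrect line — y = -7 is what it should show.

step 4, y = -7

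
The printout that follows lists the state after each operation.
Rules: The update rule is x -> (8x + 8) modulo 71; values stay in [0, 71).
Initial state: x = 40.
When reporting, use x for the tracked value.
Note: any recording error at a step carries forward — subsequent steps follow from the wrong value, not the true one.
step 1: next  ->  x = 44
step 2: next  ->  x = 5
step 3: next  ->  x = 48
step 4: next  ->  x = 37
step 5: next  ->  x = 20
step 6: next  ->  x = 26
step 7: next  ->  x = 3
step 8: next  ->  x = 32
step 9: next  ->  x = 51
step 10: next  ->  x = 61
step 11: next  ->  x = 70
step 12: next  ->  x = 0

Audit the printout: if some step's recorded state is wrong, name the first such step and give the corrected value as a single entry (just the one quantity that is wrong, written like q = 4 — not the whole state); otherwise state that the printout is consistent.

no error

step 1: x = (8*40 + 8) mod 71 = 44 -> exactly as logged
step 2: x = (8*44 + 8) mod 71 = 5 -> in agreement
step 3: x = (8*5 + 8) mod 71 = 48 -> agrees with the printout
step 4: x = (8*48 + 8) mod 71 = 37 -> agrees with the printout
step 5: x = (8*37 + 8) mod 71 = 20 -> in agreement
step 6: x = (8*20 + 8) mod 71 = 26 -> verified
step 7: x = (8*26 + 8) mod 71 = 3 -> checks out
step 8: x = (8*3 + 8) mod 71 = 32 -> consistent with the printout
step 9: x = (8*32 + 8) mod 71 = 51 -> confirmed correct
step 10: x = (8*51 + 8) mod 71 = 61 -> in agreement
step 11: x = (8*61 + 8) mod 71 = 70 -> confirmed correct
step 12: x = (8*70 + 8) mod 71 = 0 -> in agreement
Nothing is out of place; the run is error-free.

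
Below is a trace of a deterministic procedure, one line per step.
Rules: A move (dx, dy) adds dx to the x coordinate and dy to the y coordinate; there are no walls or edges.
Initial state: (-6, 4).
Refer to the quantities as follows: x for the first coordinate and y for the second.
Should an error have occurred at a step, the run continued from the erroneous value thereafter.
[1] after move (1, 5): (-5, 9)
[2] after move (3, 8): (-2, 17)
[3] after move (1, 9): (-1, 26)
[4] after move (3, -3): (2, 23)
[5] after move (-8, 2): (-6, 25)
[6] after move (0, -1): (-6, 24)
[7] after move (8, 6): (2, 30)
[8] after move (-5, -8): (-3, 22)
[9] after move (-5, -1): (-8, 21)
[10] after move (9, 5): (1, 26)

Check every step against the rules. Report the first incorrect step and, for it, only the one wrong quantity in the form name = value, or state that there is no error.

no error

Step 1: x = -6 + (1) = -5, y = 4 + (5) = 9 — in agreement.
Step 2: x = -5 + (3) = -2, y = 9 + (8) = 17 — confirmed correct.
Step 3: x = -2 + (1) = -1, y = 17 + (9) = 26 — exactly as logged.
Step 4: x = -1 + (3) = 2, y = 26 + (-3) = 23 — confirmed correct.
Step 5: x = 2 + (-8) = -6, y = 23 + (2) = 25 — matches.
Step 6: x = -6 + (0) = -6, y = 25 + (-1) = 24 — verified.
Step 7: x = -6 + (8) = 2, y = 24 + (6) = 30 — consistent with the trace.
Step 8: x = 2 + (-5) = -3, y = 30 + (-8) = 22 — same as recorded.
Step 9: x = -3 + (-5) = -8, y = 22 + (-1) = 21 — no discrepancy.
Step 10: x = -8 + (9) = 1, y = 21 + (5) = 26 — no discrepancy.
Every step is consistent.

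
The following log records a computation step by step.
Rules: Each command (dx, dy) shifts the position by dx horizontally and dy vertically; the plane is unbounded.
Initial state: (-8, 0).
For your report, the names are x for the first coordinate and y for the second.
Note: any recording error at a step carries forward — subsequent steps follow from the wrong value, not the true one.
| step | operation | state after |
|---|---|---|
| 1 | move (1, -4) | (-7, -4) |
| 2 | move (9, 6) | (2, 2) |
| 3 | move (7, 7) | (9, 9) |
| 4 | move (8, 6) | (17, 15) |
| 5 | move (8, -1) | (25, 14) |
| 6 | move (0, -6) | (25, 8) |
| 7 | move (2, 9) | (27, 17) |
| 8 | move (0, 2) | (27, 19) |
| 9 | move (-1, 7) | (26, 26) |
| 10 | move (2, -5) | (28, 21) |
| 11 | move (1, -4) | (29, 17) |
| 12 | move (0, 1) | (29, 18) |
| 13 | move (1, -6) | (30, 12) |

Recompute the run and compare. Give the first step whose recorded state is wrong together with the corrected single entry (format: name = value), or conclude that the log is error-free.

step 1: x = -8 + (1) = -7, y = 0 + (-4) = -4 -> same as recorded
step 2: x = -7 + (9) = 2, y = -4 + (6) = 2 -> matches
step 3: x = 2 + (7) = 9, y = 2 + (7) = 9 -> matches
step 4: x = 9 + (8) = 17, y = 9 + (6) = 15 -> matches
step 5: x = 17 + (8) = 25, y = 15 + (-1) = 14 -> matches
step 6: x = 25 + (0) = 25, y = 14 + (-6) = 8 -> confirmed correct
step 7: x = 25 + (2) = 27, y = 8 + (9) = 17 -> confirmed correct
step 8: x = 27 + (0) = 27, y = 17 + (2) = 19 -> no discrepancy
step 9: x = 27 + (-1) = 26, y = 19 + (7) = 26 -> in agreement
step 10: x = 26 + (2) = 28, y = 26 + (-5) = 21 -> checks out
step 11: x = 28 + (1) = 29, y = 21 + (-4) = 17 -> no discrepancy
step 12: x = 29 + (0) = 29, y = 17 + (1) = 18 -> matches
step 13: x = 29 + (1) = 30, y = 18 + (-6) = 12 -> consistent with the log
Every step is consistent.

no error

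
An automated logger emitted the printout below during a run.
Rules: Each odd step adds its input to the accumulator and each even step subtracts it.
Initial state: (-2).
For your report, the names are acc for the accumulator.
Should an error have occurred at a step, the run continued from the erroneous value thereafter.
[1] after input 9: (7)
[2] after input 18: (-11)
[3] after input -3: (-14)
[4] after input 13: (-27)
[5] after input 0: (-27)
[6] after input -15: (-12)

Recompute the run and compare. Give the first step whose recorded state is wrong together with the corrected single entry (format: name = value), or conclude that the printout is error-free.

no error

Recomputing the run from the initial state:
step 1: acc = 7
step 2: acc = -11
step 3: acc = -14
step 4: acc = -27
step 5: acc = -27
step 6: acc = -12
This matches the printout at every step.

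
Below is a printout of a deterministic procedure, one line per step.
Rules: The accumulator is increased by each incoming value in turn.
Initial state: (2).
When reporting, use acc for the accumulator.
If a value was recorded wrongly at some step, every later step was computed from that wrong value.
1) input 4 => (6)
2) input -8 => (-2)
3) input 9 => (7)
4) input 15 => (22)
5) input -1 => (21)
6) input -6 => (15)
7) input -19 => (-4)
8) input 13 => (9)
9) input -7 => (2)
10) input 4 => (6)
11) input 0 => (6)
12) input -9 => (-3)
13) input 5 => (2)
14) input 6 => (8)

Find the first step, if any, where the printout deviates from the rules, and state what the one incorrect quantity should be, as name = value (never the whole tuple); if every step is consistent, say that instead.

Recomputing the run from the initial state:
step 1: acc = 6
step 2: acc = -2
step 3: acc = 7
step 4: acc = 22
step 5: acc = 21
step 6: acc = 15
step 7: acc = -4
step 8: acc = 9
step 9: acc = 2
step 10: acc = 6
step 11: acc = 6
step 12: acc = -3
step 13: acc = 2
step 14: acc = 8
This matches the printout at every step.

no error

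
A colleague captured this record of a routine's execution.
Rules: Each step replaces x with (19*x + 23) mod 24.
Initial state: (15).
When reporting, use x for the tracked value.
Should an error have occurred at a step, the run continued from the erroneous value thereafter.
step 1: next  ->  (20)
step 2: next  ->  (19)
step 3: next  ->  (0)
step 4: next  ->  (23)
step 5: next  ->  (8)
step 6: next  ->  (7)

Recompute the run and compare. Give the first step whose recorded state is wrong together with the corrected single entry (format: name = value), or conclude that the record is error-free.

step 5, x = 4

1. x = (19*15 + 23) mod 24 = 20 (checks out)
2. x = (19*20 + 23) mod 24 = 19 (exactly as logged)
3. x = (19*19 + 23) mod 24 = 0 (confirmed correct)
4. x = (19*0 + 23) mod 24 = 23 (same as recorded)
5. x = (19*23 + 23) mod 24 = 4 (the recorded entry deviates here)
That makes step 5 the first incorrect line — x = 4 is what it should show.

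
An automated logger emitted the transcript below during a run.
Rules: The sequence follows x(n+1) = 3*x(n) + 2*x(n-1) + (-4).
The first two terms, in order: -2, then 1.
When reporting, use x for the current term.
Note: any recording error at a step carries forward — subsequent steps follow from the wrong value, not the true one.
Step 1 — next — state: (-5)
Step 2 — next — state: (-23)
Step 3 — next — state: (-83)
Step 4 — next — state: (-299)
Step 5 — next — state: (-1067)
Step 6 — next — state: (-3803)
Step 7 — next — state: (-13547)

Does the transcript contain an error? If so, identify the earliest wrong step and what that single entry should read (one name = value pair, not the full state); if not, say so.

step 2, x = -17

step 1: x = 3*(1) + (2)*(-2) + (-4) = -5 -> checks out
step 2: x = 3*(-5) + (2)*(1) + (-4) = -17 -> not what was recorded
The earliest wrong entry is at step 2: it should read x = -17.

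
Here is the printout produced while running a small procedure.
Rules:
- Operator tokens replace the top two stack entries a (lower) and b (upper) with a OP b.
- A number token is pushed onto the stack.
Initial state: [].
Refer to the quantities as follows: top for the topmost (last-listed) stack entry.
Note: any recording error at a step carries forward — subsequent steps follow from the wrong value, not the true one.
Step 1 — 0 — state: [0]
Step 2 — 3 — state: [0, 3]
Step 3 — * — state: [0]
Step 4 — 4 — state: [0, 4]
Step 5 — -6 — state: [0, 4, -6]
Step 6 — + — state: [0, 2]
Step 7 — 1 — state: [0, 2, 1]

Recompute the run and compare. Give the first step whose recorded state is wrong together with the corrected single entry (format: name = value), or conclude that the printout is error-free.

step 1: push 0: top = 0 -> matches
step 2: push 3: top = 3 -> consistent with the printout
step 3: 0 * 3 = 0 -> no discrepancy
step 4: push 4: top = 4 -> checks out
step 5: push -6: top = -6 -> consistent with the printout
step 6: 4 + -6 = -2 -> the printout disagrees here
The audit stops at step 6: the recorded entry is wrong and should be top = -2.

step 6, top = -2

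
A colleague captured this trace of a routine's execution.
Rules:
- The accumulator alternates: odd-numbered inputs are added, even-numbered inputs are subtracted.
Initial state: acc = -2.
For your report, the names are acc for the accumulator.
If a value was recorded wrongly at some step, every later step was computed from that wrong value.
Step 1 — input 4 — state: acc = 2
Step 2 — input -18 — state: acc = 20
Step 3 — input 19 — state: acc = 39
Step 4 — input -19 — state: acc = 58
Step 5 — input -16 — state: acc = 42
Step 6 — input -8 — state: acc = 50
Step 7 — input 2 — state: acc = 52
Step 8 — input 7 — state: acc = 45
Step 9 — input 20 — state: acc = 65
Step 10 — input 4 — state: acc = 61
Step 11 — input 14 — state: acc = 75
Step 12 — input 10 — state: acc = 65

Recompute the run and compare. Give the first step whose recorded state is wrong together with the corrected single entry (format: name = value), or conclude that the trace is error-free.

no error

Recomputing the run from the initial state:
step 1: acc = 2
step 2: acc = 20
step 3: acc = 39
step 4: acc = 58
step 5: acc = 42
step 6: acc = 50
step 7: acc = 52
step 8: acc = 45
step 9: acc = 65
step 10: acc = 61
step 11: acc = 75
step 12: acc = 65
This matches the trace at every step.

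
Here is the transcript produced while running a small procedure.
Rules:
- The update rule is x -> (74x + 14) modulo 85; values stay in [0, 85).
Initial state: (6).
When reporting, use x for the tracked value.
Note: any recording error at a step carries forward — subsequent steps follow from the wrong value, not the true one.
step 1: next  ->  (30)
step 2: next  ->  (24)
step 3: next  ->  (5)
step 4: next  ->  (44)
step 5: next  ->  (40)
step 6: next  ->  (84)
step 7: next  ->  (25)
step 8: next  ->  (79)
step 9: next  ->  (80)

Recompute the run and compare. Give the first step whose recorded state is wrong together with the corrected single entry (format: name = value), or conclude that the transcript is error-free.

1. x = (74*6 + 14) mod 85 = 33 (first mismatch against the transcript)
So the first discrepancy is step 1, where the right value is x = 33.

step 1, x = 33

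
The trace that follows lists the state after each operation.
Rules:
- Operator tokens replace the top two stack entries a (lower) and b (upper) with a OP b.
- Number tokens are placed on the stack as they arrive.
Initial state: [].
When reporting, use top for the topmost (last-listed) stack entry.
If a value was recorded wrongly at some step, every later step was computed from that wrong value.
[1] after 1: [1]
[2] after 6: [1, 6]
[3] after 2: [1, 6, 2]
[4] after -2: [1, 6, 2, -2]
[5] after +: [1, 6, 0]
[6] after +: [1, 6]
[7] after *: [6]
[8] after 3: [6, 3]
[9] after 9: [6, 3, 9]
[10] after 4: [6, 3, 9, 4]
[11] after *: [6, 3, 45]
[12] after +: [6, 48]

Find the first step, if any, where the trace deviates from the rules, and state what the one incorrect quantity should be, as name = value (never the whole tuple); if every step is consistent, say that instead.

Step 1: push 1: top = 1 — no discrepancy.
Step 2: push 6: top = 6 — verified.
Step 3: push 2: top = 2 — same as recorded.
Step 4: push -2: top = -2 — in agreement.
Step 5: 2 + -2 = 0 — verified.
Step 6: 6 + 0 = 6 — agrees with the trace.
Step 7: 1 * 6 = 6 — no discrepancy.
Step 8: push 3: top = 3 — confirmed correct.
Step 9: push 9: top = 9 — no discrepancy.
Step 10: push 4: top = 4 — consistent with the trace.
Step 11: 9 * 4 = 36 — the entry is off here.
Conclusion: step 11 carries the first error; the entry should be top = 36.

step 11, top = 36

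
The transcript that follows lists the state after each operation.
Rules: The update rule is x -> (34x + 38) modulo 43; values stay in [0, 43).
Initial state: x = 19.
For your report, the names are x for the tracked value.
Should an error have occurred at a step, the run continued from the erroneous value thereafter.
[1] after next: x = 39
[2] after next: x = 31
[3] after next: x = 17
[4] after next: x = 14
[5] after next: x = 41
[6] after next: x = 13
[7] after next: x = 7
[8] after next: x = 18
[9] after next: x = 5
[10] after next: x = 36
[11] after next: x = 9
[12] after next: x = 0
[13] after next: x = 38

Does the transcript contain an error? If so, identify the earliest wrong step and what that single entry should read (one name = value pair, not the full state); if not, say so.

Step 1: x = (34*19 + 38) mod 43 = 39 — exactly as logged.
Step 2: x = (34*39 + 38) mod 43 = 31 — no discrepancy.
Step 3: x = (34*31 + 38) mod 43 = 17 — matches.
Step 4: x = (34*17 + 38) mod 43 = 14 — consistent with the transcript.
Step 5: x = (34*14 + 38) mod 43 = 41 — in agreement.
Step 6: x = (34*41 + 38) mod 43 = 13 — no discrepancy.
Step 7: x = (34*13 + 38) mod 43 = 7 — matches.
Step 8: x = (34*7 + 38) mod 43 = 18 — checks out.
Step 9: x = (34*18 + 38) mod 43 = 5 — verified.
Step 10: x = (34*5 + 38) mod 43 = 36 — consistent with the transcript.
Step 11: x = (34*36 + 38) mod 43 = 15 — not what was recorded.
Conclusion: step 11 carries the first error; the entry should be x = 15.

step 11, x = 15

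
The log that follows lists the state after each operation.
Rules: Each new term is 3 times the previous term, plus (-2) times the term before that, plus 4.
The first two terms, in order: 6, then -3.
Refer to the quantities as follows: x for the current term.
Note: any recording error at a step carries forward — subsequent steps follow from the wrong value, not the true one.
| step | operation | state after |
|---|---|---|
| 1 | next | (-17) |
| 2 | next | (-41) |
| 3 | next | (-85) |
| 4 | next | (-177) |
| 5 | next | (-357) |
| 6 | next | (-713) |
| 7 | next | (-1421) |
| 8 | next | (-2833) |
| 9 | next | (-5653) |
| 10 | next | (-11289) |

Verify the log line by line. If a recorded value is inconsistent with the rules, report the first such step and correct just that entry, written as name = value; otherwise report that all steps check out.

Recomputing the run from the initial state:
step 1: x = -17
step 2: x = -41
step 3: x = -85
step 4: x = -169
step 5: x = -333
step 6: x = -657
step 7: x = -1301
step 8: x = -2585
step 9: x = -5149
step 10: x = -10273
The first disagreement with the log is at step 4, where the value should be x = -169.

step 4, x = -169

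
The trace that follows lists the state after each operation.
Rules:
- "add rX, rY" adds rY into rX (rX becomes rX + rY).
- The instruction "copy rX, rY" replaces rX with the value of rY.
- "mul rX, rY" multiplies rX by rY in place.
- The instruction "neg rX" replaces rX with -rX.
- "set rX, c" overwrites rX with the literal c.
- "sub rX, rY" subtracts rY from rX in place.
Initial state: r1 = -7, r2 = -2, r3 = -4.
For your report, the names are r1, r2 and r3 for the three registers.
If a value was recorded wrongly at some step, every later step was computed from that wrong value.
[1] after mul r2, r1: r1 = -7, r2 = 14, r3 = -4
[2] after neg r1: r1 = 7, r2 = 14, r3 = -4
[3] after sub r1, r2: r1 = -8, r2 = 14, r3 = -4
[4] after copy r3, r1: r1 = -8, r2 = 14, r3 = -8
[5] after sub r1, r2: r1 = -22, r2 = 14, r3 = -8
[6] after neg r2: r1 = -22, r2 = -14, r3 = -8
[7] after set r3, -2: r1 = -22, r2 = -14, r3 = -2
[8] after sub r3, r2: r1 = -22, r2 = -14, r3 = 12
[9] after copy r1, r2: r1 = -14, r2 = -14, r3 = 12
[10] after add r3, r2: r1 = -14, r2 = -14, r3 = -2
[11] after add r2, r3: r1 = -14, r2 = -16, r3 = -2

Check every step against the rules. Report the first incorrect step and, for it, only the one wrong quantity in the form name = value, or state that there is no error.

step 3, r1 = -7

Step 1: r2 = -2 * -7 = 14 — exactly as logged.
Step 2: r1 = -(-7) = 7 — in agreement.
Step 3: r1 = 7 - 14 = -7 — the recorded entry deviates here.
So the first discrepancy is step 3, where the right value is r1 = -7.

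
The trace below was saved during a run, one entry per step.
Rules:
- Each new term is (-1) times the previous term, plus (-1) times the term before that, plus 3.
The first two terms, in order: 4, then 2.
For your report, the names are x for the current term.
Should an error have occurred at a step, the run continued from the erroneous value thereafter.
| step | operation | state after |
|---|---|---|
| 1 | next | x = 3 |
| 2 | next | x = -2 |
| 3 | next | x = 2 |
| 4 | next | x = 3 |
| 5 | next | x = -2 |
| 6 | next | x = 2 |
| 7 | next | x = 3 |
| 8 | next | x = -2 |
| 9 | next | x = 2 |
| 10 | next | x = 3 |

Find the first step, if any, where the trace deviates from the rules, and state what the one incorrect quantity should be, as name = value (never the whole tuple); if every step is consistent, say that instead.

Recomputing the run from the initial state:
step 1: x = -3
step 2: x = 4
step 3: x = 2
step 4: x = -3
step 5: x = 4
step 6: x = 2
step 7: x = -3
step 8: x = 4
step 9: x = 2
step 10: x = -3
The first disagreement with the trace is at step 1, where the value should be x = -3.

step 1, x = -3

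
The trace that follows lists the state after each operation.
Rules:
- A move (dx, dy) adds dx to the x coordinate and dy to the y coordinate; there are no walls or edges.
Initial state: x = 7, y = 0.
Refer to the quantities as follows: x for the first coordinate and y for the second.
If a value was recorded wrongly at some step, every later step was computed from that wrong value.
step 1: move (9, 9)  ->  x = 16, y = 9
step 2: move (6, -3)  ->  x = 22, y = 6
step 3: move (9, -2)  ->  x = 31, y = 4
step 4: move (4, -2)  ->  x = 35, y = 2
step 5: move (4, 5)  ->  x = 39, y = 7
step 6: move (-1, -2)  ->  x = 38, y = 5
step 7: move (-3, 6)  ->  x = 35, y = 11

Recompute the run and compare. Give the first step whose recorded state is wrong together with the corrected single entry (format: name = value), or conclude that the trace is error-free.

Recomputing the run from the initial state:
step 1: x = 16, y = 9
step 2: x = 22, y = 6
step 3: x = 31, y = 4
step 4: x = 35, y = 2
step 5: x = 39, y = 7
step 6: x = 38, y = 5
step 7: x = 35, y = 11
This matches the trace at every step.

no error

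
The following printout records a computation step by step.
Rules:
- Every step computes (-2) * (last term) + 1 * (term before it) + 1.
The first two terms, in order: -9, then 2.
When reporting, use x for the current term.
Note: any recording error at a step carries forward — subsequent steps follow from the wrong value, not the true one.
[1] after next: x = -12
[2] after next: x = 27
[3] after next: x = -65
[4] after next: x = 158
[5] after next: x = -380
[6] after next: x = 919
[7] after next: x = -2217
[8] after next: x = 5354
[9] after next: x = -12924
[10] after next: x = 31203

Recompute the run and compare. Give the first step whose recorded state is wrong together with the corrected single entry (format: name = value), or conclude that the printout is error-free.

Recomputing the run from the initial state:
step 1: x = -12
step 2: x = 27
step 3: x = -65
step 4: x = 158
step 5: x = -380
step 6: x = 919
step 7: x = -2217
step 8: x = 5354
step 9: x = -12924
step 10: x = 31203
This matches the printout at every step.

no error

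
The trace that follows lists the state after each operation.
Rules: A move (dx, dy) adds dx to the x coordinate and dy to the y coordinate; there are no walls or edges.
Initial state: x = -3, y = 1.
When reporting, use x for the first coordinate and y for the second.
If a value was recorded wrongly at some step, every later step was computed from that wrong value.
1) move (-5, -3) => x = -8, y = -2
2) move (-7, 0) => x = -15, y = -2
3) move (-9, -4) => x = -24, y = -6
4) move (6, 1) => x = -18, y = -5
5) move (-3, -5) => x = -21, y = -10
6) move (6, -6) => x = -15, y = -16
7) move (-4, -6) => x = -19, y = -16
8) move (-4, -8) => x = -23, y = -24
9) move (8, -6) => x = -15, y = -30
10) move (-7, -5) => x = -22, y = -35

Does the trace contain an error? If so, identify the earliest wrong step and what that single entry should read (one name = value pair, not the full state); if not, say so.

Step 1: x = -3 + (-5) = -8, y = 1 + (-3) = -2 — checks out.
Step 2: x = -8 + (-7) = -15, y = -2 + (0) = -2 — exactly as logged.
Step 3: x = -15 + (-9) = -24, y = -2 + (-4) = -6 — consistent with the trace.
Step 4: x = -24 + (6) = -18, y = -6 + (1) = -5 — confirmed correct.
Step 5: x = -18 + (-3) = -21, y = -5 + (-5) = -10 — matches.
Step 6: x = -21 + (6) = -15, y = -10 + (-6) = -16 — consistent with the trace.
Step 7: x = -15 + (-4) = -19, y = -16 + (-6) = -22 — this is not what the trace shows.
First incorrect step: 7; the correct value is y = -22.

step 7, y = -22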